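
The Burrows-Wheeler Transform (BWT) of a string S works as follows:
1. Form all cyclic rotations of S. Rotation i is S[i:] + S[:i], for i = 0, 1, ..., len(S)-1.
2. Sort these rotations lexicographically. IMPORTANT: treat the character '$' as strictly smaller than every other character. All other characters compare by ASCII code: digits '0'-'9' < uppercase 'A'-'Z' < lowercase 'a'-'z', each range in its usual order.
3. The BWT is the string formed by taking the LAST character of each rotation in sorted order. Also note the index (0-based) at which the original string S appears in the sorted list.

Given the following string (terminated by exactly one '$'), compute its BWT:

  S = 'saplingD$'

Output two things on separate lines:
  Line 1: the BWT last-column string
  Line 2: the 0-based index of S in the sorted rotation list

Answer: Dgsnlpia$
8

Derivation:
All 9 rotations (rotation i = S[i:]+S[:i]):
  rot[0] = saplingD$
  rot[1] = aplingD$s
  rot[2] = plingD$sa
  rot[3] = lingD$sap
  rot[4] = ingD$sapl
  rot[5] = ngD$sapli
  rot[6] = gD$saplin
  rot[7] = D$sapling
  rot[8] = $saplingD
Sorted (with $ < everything):
  sorted[0] = $saplingD  (last char: 'D')
  sorted[1] = D$sapling  (last char: 'g')
  sorted[2] = aplingD$s  (last char: 's')
  sorted[3] = gD$saplin  (last char: 'n')
  sorted[4] = ingD$sapl  (last char: 'l')
  sorted[5] = lingD$sap  (last char: 'p')
  sorted[6] = ngD$sapli  (last char: 'i')
  sorted[7] = plingD$sa  (last char: 'a')
  sorted[8] = saplingD$  (last char: '$')
Last column: Dgsnlpia$
Original string S is at sorted index 8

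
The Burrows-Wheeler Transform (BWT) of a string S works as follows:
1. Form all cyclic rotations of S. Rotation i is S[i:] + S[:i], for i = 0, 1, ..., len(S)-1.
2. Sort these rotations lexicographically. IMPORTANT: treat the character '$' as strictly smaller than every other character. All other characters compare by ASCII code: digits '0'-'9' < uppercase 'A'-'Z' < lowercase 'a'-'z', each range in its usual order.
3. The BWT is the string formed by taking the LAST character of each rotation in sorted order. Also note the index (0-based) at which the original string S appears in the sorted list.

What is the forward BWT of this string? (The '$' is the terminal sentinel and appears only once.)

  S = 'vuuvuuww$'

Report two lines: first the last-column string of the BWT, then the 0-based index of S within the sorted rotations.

Answer: wvvuu$uwu
5

Derivation:
All 9 rotations (rotation i = S[i:]+S[:i]):
  rot[0] = vuuvuuww$
  rot[1] = uuvuuww$v
  rot[2] = uvuuww$vu
  rot[3] = vuuww$vuu
  rot[4] = uuww$vuuv
  rot[5] = uww$vuuvu
  rot[6] = ww$vuuvuu
  rot[7] = w$vuuvuuw
  rot[8] = $vuuvuuww
Sorted (with $ < everything):
  sorted[0] = $vuuvuuww  (last char: 'w')
  sorted[1] = uuvuuww$v  (last char: 'v')
  sorted[2] = uuww$vuuv  (last char: 'v')
  sorted[3] = uvuuww$vu  (last char: 'u')
  sorted[4] = uww$vuuvu  (last char: 'u')
  sorted[5] = vuuvuuww$  (last char: '$')
  sorted[6] = vuuww$vuu  (last char: 'u')
  sorted[7] = w$vuuvuuw  (last char: 'w')
  sorted[8] = ww$vuuvuu  (last char: 'u')
Last column: wvvuu$uwu
Original string S is at sorted index 5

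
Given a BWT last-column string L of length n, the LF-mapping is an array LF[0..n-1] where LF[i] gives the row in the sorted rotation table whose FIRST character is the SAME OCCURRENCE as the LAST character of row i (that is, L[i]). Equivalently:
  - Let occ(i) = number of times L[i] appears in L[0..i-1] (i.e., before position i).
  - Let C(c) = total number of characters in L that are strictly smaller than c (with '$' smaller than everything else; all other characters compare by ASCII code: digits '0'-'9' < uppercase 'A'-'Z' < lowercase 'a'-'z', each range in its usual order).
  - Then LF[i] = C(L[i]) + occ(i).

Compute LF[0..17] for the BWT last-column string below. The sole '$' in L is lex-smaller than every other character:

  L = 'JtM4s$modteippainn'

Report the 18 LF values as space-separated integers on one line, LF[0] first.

Char counts: '$':1, '4':1, 'J':1, 'M':1, 'a':1, 'd':1, 'e':1, 'i':2, 'm':1, 'n':2, 'o':1, 'p':2, 's':1, 't':2
C (first-col start): C('$')=0, C('4')=1, C('J')=2, C('M')=3, C('a')=4, C('d')=5, C('e')=6, C('i')=7, C('m')=9, C('n')=10, C('o')=12, C('p')=13, C('s')=15, C('t')=16
L[0]='J': occ=0, LF[0]=C('J')+0=2+0=2
L[1]='t': occ=0, LF[1]=C('t')+0=16+0=16
L[2]='M': occ=0, LF[2]=C('M')+0=3+0=3
L[3]='4': occ=0, LF[3]=C('4')+0=1+0=1
L[4]='s': occ=0, LF[4]=C('s')+0=15+0=15
L[5]='$': occ=0, LF[5]=C('$')+0=0+0=0
L[6]='m': occ=0, LF[6]=C('m')+0=9+0=9
L[7]='o': occ=0, LF[7]=C('o')+0=12+0=12
L[8]='d': occ=0, LF[8]=C('d')+0=5+0=5
L[9]='t': occ=1, LF[9]=C('t')+1=16+1=17
L[10]='e': occ=0, LF[10]=C('e')+0=6+0=6
L[11]='i': occ=0, LF[11]=C('i')+0=7+0=7
L[12]='p': occ=0, LF[12]=C('p')+0=13+0=13
L[13]='p': occ=1, LF[13]=C('p')+1=13+1=14
L[14]='a': occ=0, LF[14]=C('a')+0=4+0=4
L[15]='i': occ=1, LF[15]=C('i')+1=7+1=8
L[16]='n': occ=0, LF[16]=C('n')+0=10+0=10
L[17]='n': occ=1, LF[17]=C('n')+1=10+1=11

Answer: 2 16 3 1 15 0 9 12 5 17 6 7 13 14 4 8 10 11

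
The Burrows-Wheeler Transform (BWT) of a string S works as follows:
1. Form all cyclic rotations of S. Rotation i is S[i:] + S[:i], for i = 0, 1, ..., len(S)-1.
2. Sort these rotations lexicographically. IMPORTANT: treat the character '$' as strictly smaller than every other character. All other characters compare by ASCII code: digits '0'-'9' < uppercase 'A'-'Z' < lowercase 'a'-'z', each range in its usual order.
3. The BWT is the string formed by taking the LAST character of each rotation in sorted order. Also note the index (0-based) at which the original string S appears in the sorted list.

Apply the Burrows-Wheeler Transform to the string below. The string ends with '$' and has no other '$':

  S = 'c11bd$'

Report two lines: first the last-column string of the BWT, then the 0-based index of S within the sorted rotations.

All 6 rotations (rotation i = S[i:]+S[:i]):
  rot[0] = c11bd$
  rot[1] = 11bd$c
  rot[2] = 1bd$c1
  rot[3] = bd$c11
  rot[4] = d$c11b
  rot[5] = $c11bd
Sorted (with $ < everything):
  sorted[0] = $c11bd  (last char: 'd')
  sorted[1] = 11bd$c  (last char: 'c')
  sorted[2] = 1bd$c1  (last char: '1')
  sorted[3] = bd$c11  (last char: '1')
  sorted[4] = c11bd$  (last char: '$')
  sorted[5] = d$c11b  (last char: 'b')
Last column: dc11$b
Original string S is at sorted index 4

Answer: dc11$b
4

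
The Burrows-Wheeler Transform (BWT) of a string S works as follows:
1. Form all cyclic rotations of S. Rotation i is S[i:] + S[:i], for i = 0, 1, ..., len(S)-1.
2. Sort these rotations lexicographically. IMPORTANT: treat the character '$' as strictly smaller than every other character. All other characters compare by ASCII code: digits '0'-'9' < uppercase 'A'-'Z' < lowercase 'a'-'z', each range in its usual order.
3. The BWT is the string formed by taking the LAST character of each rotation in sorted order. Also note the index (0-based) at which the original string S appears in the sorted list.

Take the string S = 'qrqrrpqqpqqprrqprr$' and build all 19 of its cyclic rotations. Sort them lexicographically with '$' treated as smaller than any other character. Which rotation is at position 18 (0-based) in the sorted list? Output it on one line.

All 19 rotations (rotation i = S[i:]+S[:i]):
  rot[0] = qrqrrpqqpqqprrqprr$
  rot[1] = rqrrpqqpqqprrqprr$q
  rot[2] = qrrpqqpqqprrqprr$qr
  rot[3] = rrpqqpqqprrqprr$qrq
  rot[4] = rpqqpqqprrqprr$qrqr
  rot[5] = pqqpqqprrqprr$qrqrr
  rot[6] = qqpqqprrqprr$qrqrrp
  rot[7] = qpqqprrqprr$qrqrrpq
  rot[8] = pqqprrqprr$qrqrrpqq
  rot[9] = qqprrqprr$qrqrrpqqp
  rot[10] = qprrqprr$qrqrrpqqpq
  rot[11] = prrqprr$qrqrrpqqpqq
  rot[12] = rrqprr$qrqrrpqqpqqp
  rot[13] = rqprr$qrqrrpqqpqqpr
  rot[14] = qprr$qrqrrpqqpqqprr
  rot[15] = prr$qrqrrpqqpqqprrq
  rot[16] = rr$qrqrrpqqpqqprrqp
  rot[17] = r$qrqrrpqqpqqprrqpr
  rot[18] = $qrqrrpqqpqqprrqprr
Sorted (with $ < everything):
  sorted[0] = $qrqrrpqqpqqprrqprr
  sorted[1] = pqqpqqprrqprr$qrqrr
  sorted[2] = pqqprrqprr$qrqrrpqq
  sorted[3] = prr$qrqrrpqqpqqprrq
  sorted[4] = prrqprr$qrqrrpqqpqq
  sorted[5] = qpqqprrqprr$qrqrrpq
  sorted[6] = qprr$qrqrrpqqpqqprr
  sorted[7] = qprrqprr$qrqrrpqqpq
  sorted[8] = qqpqqprrqprr$qrqrrp
  sorted[9] = qqprrqprr$qrqrrpqqp
  sorted[10] = qrqrrpqqpqqprrqprr$
  sorted[11] = qrrpqqpqqprrqprr$qr
  sorted[12] = r$qrqrrpqqpqqprrqpr
  sorted[13] = rpqqpqqprrqprr$qrqr
  sorted[14] = rqprr$qrqrrpqqpqqpr
  sorted[15] = rqrrpqqpqqprrqprr$q
  sorted[16] = rr$qrqrrpqqpqqprrqp
  sorted[17] = rrpqqpqqprrqprr$qrq
  sorted[18] = rrqprr$qrqrrpqqpqqp
sorted[18] = rrqprr$qrqrrpqqpqqp

Answer: rrqprr$qrqrrpqqpqqp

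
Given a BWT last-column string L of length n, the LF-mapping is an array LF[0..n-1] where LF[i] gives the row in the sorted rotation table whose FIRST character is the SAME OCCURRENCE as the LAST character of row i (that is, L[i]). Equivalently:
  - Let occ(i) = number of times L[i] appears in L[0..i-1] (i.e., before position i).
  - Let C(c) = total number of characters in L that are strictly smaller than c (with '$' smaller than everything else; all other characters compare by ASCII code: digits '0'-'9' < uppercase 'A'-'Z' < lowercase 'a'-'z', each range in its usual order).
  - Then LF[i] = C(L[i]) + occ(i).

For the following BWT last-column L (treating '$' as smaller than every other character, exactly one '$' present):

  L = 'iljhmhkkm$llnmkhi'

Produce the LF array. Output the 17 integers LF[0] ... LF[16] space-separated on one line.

Char counts: '$':1, 'h':3, 'i':2, 'j':1, 'k':3, 'l':3, 'm':3, 'n':1
C (first-col start): C('$')=0, C('h')=1, C('i')=4, C('j')=6, C('k')=7, C('l')=10, C('m')=13, C('n')=16
L[0]='i': occ=0, LF[0]=C('i')+0=4+0=4
L[1]='l': occ=0, LF[1]=C('l')+0=10+0=10
L[2]='j': occ=0, LF[2]=C('j')+0=6+0=6
L[3]='h': occ=0, LF[3]=C('h')+0=1+0=1
L[4]='m': occ=0, LF[4]=C('m')+0=13+0=13
L[5]='h': occ=1, LF[5]=C('h')+1=1+1=2
L[6]='k': occ=0, LF[6]=C('k')+0=7+0=7
L[7]='k': occ=1, LF[7]=C('k')+1=7+1=8
L[8]='m': occ=1, LF[8]=C('m')+1=13+1=14
L[9]='$': occ=0, LF[9]=C('$')+0=0+0=0
L[10]='l': occ=1, LF[10]=C('l')+1=10+1=11
L[11]='l': occ=2, LF[11]=C('l')+2=10+2=12
L[12]='n': occ=0, LF[12]=C('n')+0=16+0=16
L[13]='m': occ=2, LF[13]=C('m')+2=13+2=15
L[14]='k': occ=2, LF[14]=C('k')+2=7+2=9
L[15]='h': occ=2, LF[15]=C('h')+2=1+2=3
L[16]='i': occ=1, LF[16]=C('i')+1=4+1=5

Answer: 4 10 6 1 13 2 7 8 14 0 11 12 16 15 9 3 5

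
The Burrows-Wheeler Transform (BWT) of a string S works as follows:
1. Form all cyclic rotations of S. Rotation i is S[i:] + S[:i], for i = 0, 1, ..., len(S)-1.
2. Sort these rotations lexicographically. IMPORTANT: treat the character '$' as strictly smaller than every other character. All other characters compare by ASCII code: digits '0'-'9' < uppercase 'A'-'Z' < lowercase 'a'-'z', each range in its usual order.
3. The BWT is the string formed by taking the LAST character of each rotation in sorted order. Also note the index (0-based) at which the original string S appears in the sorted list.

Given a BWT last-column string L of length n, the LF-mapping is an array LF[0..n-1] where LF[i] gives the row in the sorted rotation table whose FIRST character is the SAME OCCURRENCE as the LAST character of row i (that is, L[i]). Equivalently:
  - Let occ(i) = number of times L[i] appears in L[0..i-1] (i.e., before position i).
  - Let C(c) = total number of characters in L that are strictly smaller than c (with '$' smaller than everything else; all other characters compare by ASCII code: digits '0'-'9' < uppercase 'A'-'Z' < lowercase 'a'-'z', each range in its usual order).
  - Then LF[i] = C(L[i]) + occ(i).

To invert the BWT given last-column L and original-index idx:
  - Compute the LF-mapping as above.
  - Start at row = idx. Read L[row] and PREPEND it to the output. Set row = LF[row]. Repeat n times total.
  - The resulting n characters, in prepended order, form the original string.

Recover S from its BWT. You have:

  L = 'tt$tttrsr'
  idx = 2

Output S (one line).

Answer: rttrtstt$

Derivation:
LF mapping: 4 5 0 6 7 8 1 3 2
Walk LF starting at row 2, prepending L[row]:
  step 1: row=2, L[2]='$', prepend. Next row=LF[2]=0
  step 2: row=0, L[0]='t', prepend. Next row=LF[0]=4
  step 3: row=4, L[4]='t', prepend. Next row=LF[4]=7
  step 4: row=7, L[7]='s', prepend. Next row=LF[7]=3
  step 5: row=3, L[3]='t', prepend. Next row=LF[3]=6
  step 6: row=6, L[6]='r', prepend. Next row=LF[6]=1
  step 7: row=1, L[1]='t', prepend. Next row=LF[1]=5
  step 8: row=5, L[5]='t', prepend. Next row=LF[5]=8
  step 9: row=8, L[8]='r', prepend. Next row=LF[8]=2
Reversed output: rttrtstt$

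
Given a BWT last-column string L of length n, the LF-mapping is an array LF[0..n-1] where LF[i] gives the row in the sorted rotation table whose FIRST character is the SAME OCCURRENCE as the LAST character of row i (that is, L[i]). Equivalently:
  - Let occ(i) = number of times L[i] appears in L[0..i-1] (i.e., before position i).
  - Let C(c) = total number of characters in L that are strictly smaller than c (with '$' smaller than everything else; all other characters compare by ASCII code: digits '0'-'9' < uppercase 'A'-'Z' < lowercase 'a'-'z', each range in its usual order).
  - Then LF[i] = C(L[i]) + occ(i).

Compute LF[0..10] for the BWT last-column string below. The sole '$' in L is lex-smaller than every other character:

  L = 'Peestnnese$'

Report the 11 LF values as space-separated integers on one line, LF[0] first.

Char counts: '$':1, 'P':1, 'e':4, 'n':2, 's':2, 't':1
C (first-col start): C('$')=0, C('P')=1, C('e')=2, C('n')=6, C('s')=8, C('t')=10
L[0]='P': occ=0, LF[0]=C('P')+0=1+0=1
L[1]='e': occ=0, LF[1]=C('e')+0=2+0=2
L[2]='e': occ=1, LF[2]=C('e')+1=2+1=3
L[3]='s': occ=0, LF[3]=C('s')+0=8+0=8
L[4]='t': occ=0, LF[4]=C('t')+0=10+0=10
L[5]='n': occ=0, LF[5]=C('n')+0=6+0=6
L[6]='n': occ=1, LF[6]=C('n')+1=6+1=7
L[7]='e': occ=2, LF[7]=C('e')+2=2+2=4
L[8]='s': occ=1, LF[8]=C('s')+1=8+1=9
L[9]='e': occ=3, LF[9]=C('e')+3=2+3=5
L[10]='$': occ=0, LF[10]=C('$')+0=0+0=0

Answer: 1 2 3 8 10 6 7 4 9 5 0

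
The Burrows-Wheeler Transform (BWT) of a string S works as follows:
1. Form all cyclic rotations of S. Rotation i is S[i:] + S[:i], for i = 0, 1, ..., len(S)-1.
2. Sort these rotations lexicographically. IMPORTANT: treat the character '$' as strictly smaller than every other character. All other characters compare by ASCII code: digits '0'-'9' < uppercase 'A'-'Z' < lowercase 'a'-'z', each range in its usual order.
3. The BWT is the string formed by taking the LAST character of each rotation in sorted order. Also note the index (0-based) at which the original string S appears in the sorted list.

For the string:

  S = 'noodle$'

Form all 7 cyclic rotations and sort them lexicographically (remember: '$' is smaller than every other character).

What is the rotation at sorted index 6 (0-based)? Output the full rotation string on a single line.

Answer: oodle$n

Derivation:
All 7 rotations (rotation i = S[i:]+S[:i]):
  rot[0] = noodle$
  rot[1] = oodle$n
  rot[2] = odle$no
  rot[3] = dle$noo
  rot[4] = le$nood
  rot[5] = e$noodl
  rot[6] = $noodle
Sorted (with $ < everything):
  sorted[0] = $noodle
  sorted[1] = dle$noo
  sorted[2] = e$noodl
  sorted[3] = le$nood
  sorted[4] = noodle$
  sorted[5] = odle$no
  sorted[6] = oodle$n
sorted[6] = oodle$n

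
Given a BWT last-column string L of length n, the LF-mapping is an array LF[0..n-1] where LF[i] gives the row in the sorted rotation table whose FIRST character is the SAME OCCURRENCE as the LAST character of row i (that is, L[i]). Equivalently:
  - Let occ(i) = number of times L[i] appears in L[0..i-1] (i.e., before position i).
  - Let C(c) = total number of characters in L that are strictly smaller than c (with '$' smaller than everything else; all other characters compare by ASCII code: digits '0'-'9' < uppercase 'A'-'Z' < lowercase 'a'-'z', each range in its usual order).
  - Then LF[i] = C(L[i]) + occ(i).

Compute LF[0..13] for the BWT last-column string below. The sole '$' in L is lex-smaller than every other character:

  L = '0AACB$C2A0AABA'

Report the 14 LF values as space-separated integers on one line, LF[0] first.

Char counts: '$':1, '0':2, '2':1, 'A':6, 'B':2, 'C':2
C (first-col start): C('$')=0, C('0')=1, C('2')=3, C('A')=4, C('B')=10, C('C')=12
L[0]='0': occ=0, LF[0]=C('0')+0=1+0=1
L[1]='A': occ=0, LF[1]=C('A')+0=4+0=4
L[2]='A': occ=1, LF[2]=C('A')+1=4+1=5
L[3]='C': occ=0, LF[3]=C('C')+0=12+0=12
L[4]='B': occ=0, LF[4]=C('B')+0=10+0=10
L[5]='$': occ=0, LF[5]=C('$')+0=0+0=0
L[6]='C': occ=1, LF[6]=C('C')+1=12+1=13
L[7]='2': occ=0, LF[7]=C('2')+0=3+0=3
L[8]='A': occ=2, LF[8]=C('A')+2=4+2=6
L[9]='0': occ=1, LF[9]=C('0')+1=1+1=2
L[10]='A': occ=3, LF[10]=C('A')+3=4+3=7
L[11]='A': occ=4, LF[11]=C('A')+4=4+4=8
L[12]='B': occ=1, LF[12]=C('B')+1=10+1=11
L[13]='A': occ=5, LF[13]=C('A')+5=4+5=9

Answer: 1 4 5 12 10 0 13 3 6 2 7 8 11 9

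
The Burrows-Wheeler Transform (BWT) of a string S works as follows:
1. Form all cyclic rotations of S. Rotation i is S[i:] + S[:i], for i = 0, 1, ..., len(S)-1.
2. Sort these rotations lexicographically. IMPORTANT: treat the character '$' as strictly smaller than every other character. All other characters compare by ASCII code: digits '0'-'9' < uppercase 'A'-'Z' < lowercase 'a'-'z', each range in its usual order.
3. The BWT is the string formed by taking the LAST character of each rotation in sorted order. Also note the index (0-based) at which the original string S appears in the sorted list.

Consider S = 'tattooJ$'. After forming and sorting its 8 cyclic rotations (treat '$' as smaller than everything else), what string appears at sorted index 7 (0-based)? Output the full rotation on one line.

Answer: ttooJ$ta

Derivation:
All 8 rotations (rotation i = S[i:]+S[:i]):
  rot[0] = tattooJ$
  rot[1] = attooJ$t
  rot[2] = ttooJ$ta
  rot[3] = tooJ$tat
  rot[4] = ooJ$tatt
  rot[5] = oJ$tatto
  rot[6] = J$tattoo
  rot[7] = $tattooJ
Sorted (with $ < everything):
  sorted[0] = $tattooJ
  sorted[1] = J$tattoo
  sorted[2] = attooJ$t
  sorted[3] = oJ$tatto
  sorted[4] = ooJ$tatt
  sorted[5] = tattooJ$
  sorted[6] = tooJ$tat
  sorted[7] = ttooJ$ta
sorted[7] = ttooJ$ta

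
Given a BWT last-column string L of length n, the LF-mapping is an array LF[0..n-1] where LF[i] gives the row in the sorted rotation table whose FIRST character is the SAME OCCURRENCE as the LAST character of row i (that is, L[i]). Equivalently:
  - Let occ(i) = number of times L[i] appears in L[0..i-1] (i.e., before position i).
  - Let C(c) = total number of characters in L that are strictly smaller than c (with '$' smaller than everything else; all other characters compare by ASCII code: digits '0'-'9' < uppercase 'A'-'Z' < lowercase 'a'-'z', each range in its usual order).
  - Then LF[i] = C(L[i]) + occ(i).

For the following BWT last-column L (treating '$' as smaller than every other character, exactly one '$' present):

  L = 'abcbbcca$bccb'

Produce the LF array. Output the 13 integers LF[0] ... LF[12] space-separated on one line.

Answer: 1 3 8 4 5 9 10 2 0 6 11 12 7

Derivation:
Char counts: '$':1, 'a':2, 'b':5, 'c':5
C (first-col start): C('$')=0, C('a')=1, C('b')=3, C('c')=8
L[0]='a': occ=0, LF[0]=C('a')+0=1+0=1
L[1]='b': occ=0, LF[1]=C('b')+0=3+0=3
L[2]='c': occ=0, LF[2]=C('c')+0=8+0=8
L[3]='b': occ=1, LF[3]=C('b')+1=3+1=4
L[4]='b': occ=2, LF[4]=C('b')+2=3+2=5
L[5]='c': occ=1, LF[5]=C('c')+1=8+1=9
L[6]='c': occ=2, LF[6]=C('c')+2=8+2=10
L[7]='a': occ=1, LF[7]=C('a')+1=1+1=2
L[8]='$': occ=0, LF[8]=C('$')+0=0+0=0
L[9]='b': occ=3, LF[9]=C('b')+3=3+3=6
L[10]='c': occ=3, LF[10]=C('c')+3=8+3=11
L[11]='c': occ=4, LF[11]=C('c')+4=8+4=12
L[12]='b': occ=4, LF[12]=C('b')+4=3+4=7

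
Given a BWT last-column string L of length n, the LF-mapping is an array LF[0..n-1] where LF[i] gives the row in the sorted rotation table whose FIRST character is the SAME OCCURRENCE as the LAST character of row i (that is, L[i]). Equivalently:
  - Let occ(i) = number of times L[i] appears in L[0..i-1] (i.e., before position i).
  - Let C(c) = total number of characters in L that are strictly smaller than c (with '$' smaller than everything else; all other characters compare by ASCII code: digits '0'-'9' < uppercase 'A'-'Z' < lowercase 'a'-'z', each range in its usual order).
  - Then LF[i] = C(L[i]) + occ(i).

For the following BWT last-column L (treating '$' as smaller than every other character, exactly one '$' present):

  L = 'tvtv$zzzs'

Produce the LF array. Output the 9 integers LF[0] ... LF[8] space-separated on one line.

Answer: 2 4 3 5 0 6 7 8 1

Derivation:
Char counts: '$':1, 's':1, 't':2, 'v':2, 'z':3
C (first-col start): C('$')=0, C('s')=1, C('t')=2, C('v')=4, C('z')=6
L[0]='t': occ=0, LF[0]=C('t')+0=2+0=2
L[1]='v': occ=0, LF[1]=C('v')+0=4+0=4
L[2]='t': occ=1, LF[2]=C('t')+1=2+1=3
L[3]='v': occ=1, LF[3]=C('v')+1=4+1=5
L[4]='$': occ=0, LF[4]=C('$')+0=0+0=0
L[5]='z': occ=0, LF[5]=C('z')+0=6+0=6
L[6]='z': occ=1, LF[6]=C('z')+1=6+1=7
L[7]='z': occ=2, LF[7]=C('z')+2=6+2=8
L[8]='s': occ=0, LF[8]=C('s')+0=1+0=1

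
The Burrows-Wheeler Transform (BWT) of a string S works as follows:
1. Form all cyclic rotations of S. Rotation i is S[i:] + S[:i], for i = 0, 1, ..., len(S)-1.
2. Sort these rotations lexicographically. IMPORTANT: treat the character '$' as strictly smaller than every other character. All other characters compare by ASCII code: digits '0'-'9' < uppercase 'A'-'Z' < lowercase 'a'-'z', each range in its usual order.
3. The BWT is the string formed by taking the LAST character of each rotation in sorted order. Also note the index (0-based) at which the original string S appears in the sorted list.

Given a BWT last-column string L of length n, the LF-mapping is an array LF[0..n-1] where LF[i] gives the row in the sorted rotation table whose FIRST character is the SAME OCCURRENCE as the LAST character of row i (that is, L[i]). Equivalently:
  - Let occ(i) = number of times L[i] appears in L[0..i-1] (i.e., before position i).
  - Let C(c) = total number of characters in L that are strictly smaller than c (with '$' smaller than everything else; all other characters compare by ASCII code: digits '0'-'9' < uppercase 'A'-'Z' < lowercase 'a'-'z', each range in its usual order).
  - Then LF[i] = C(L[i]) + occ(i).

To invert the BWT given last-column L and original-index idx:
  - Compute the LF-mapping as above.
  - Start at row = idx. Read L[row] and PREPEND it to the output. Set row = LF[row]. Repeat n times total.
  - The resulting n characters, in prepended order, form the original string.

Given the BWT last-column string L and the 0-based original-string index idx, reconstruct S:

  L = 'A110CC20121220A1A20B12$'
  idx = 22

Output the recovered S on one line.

LF mapping: 17 5 6 1 21 22 11 2 7 12 8 13 14 3 18 9 19 15 4 20 10 16 0
Walk LF starting at row 22, prepending L[row]:
  step 1: row=22, L[22]='$', prepend. Next row=LF[22]=0
  step 2: row=0, L[0]='A', prepend. Next row=LF[0]=17
  step 3: row=17, L[17]='2', prepend. Next row=LF[17]=15
  step 4: row=15, L[15]='1', prepend. Next row=LF[15]=9
  step 5: row=9, L[9]='2', prepend. Next row=LF[9]=12
  step 6: row=12, L[12]='2', prepend. Next row=LF[12]=14
  step 7: row=14, L[14]='A', prepend. Next row=LF[14]=18
  step 8: row=18, L[18]='0', prepend. Next row=LF[18]=4
  step 9: row=4, L[4]='C', prepend. Next row=LF[4]=21
  step 10: row=21, L[21]='2', prepend. Next row=LF[21]=16
  step 11: row=16, L[16]='A', prepend. Next row=LF[16]=19
  step 12: row=19, L[19]='B', prepend. Next row=LF[19]=20
  step 13: row=20, L[20]='1', prepend. Next row=LF[20]=10
  step 14: row=10, L[10]='1', prepend. Next row=LF[10]=8
  step 15: row=8, L[8]='1', prepend. Next row=LF[8]=7
  step 16: row=7, L[7]='0', prepend. Next row=LF[7]=2
  step 17: row=2, L[2]='1', prepend. Next row=LF[2]=6
  step 18: row=6, L[6]='2', prepend. Next row=LF[6]=11
  step 19: row=11, L[11]='2', prepend. Next row=LF[11]=13
  step 20: row=13, L[13]='0', prepend. Next row=LF[13]=3
  step 21: row=3, L[3]='0', prepend. Next row=LF[3]=1
  step 22: row=1, L[1]='1', prepend. Next row=LF[1]=5
  step 23: row=5, L[5]='C', prepend. Next row=LF[5]=22
Reversed output: C1002210111BA2C0A2212A$

Answer: C1002210111BA2C0A2212A$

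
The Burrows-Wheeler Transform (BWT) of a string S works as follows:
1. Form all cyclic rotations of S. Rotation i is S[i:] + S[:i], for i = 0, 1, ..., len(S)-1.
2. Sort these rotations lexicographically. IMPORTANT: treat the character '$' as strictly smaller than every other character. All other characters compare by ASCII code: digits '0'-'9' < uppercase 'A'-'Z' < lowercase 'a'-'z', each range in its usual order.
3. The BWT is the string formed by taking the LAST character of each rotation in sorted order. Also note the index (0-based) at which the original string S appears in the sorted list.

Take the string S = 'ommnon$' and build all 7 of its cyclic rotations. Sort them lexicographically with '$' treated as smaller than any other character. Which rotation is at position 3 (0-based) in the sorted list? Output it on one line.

All 7 rotations (rotation i = S[i:]+S[:i]):
  rot[0] = ommnon$
  rot[1] = mmnon$o
  rot[2] = mnon$om
  rot[3] = non$omm
  rot[4] = on$ommn
  rot[5] = n$ommno
  rot[6] = $ommnon
Sorted (with $ < everything):
  sorted[0] = $ommnon
  sorted[1] = mmnon$o
  sorted[2] = mnon$om
  sorted[3] = n$ommno
  sorted[4] = non$omm
  sorted[5] = ommnon$
  sorted[6] = on$ommn
sorted[3] = n$ommno

Answer: n$ommno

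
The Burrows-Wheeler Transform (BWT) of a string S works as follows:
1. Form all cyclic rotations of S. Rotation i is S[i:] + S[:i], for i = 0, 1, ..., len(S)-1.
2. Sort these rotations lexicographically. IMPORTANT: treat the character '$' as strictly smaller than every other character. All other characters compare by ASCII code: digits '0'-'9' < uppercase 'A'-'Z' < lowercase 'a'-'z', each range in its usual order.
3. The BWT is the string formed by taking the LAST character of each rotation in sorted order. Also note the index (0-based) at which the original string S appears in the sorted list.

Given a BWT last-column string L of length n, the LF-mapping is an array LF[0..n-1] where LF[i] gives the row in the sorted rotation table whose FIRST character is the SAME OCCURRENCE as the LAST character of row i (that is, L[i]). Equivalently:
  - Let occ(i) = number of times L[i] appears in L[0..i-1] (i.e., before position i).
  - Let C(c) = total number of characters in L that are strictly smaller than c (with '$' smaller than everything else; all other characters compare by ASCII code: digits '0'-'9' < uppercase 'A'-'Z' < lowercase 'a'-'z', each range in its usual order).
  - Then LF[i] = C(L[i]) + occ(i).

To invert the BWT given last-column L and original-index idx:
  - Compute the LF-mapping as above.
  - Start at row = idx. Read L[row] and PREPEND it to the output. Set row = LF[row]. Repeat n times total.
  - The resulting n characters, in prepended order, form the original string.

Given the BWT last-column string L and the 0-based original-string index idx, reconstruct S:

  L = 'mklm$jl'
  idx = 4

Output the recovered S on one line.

LF mapping: 5 2 3 6 0 1 4
Walk LF starting at row 4, prepending L[row]:
  step 1: row=4, L[4]='$', prepend. Next row=LF[4]=0
  step 2: row=0, L[0]='m', prepend. Next row=LF[0]=5
  step 3: row=5, L[5]='j', prepend. Next row=LF[5]=1
  step 4: row=1, L[1]='k', prepend. Next row=LF[1]=2
  step 5: row=2, L[2]='l', prepend. Next row=LF[2]=3
  step 6: row=3, L[3]='m', prepend. Next row=LF[3]=6
  step 7: row=6, L[6]='l', prepend. Next row=LF[6]=4
Reversed output: lmlkjm$

Answer: lmlkjm$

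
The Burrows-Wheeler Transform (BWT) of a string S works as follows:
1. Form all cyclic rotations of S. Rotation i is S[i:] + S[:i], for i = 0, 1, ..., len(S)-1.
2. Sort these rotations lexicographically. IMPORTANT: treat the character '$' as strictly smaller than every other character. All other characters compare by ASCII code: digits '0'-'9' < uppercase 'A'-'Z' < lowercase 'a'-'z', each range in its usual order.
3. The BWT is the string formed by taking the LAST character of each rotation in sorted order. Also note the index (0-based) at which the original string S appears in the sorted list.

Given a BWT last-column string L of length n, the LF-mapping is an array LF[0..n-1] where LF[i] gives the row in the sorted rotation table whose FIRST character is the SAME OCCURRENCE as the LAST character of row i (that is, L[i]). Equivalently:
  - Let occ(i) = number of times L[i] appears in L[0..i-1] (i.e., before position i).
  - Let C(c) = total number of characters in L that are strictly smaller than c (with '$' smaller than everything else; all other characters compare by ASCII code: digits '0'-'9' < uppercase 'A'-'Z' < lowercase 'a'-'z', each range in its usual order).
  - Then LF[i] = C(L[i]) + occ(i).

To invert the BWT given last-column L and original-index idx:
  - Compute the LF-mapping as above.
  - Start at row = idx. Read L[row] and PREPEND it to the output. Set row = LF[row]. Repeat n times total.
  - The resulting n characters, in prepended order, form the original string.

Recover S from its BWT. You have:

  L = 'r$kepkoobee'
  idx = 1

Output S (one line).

LF mapping: 10 0 5 2 9 6 7 8 1 3 4
Walk LF starting at row 1, prepending L[row]:
  step 1: row=1, L[1]='$', prepend. Next row=LF[1]=0
  step 2: row=0, L[0]='r', prepend. Next row=LF[0]=10
  step 3: row=10, L[10]='e', prepend. Next row=LF[10]=4
  step 4: row=4, L[4]='p', prepend. Next row=LF[4]=9
  step 5: row=9, L[9]='e', prepend. Next row=LF[9]=3
  step 6: row=3, L[3]='e', prepend. Next row=LF[3]=2
  step 7: row=2, L[2]='k', prepend. Next row=LF[2]=5
  step 8: row=5, L[5]='k', prepend. Next row=LF[5]=6
  step 9: row=6, L[6]='o', prepend. Next row=LF[6]=7
  step 10: row=7, L[7]='o', prepend. Next row=LF[7]=8
  step 11: row=8, L[8]='b', prepend. Next row=LF[8]=1
Reversed output: bookkeeper$

Answer: bookkeeper$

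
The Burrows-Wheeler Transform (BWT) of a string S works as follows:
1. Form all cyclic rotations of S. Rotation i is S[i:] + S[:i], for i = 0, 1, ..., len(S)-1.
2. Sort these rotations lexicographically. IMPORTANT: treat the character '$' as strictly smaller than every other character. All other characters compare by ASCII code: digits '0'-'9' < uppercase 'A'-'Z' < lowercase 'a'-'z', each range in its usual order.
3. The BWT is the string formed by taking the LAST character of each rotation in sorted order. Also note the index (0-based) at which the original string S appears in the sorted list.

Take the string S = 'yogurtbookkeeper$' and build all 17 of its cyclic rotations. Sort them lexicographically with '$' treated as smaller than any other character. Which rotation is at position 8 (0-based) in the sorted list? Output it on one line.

Answer: ogurtbookkeeper$y

Derivation:
All 17 rotations (rotation i = S[i:]+S[:i]):
  rot[0] = yogurtbookkeeper$
  rot[1] = ogurtbookkeeper$y
  rot[2] = gurtbookkeeper$yo
  rot[3] = urtbookkeeper$yog
  rot[4] = rtbookkeeper$yogu
  rot[5] = tbookkeeper$yogur
  rot[6] = bookkeeper$yogurt
  rot[7] = ookkeeper$yogurtb
  rot[8] = okkeeper$yogurtbo
  rot[9] = kkeeper$yogurtboo
  rot[10] = keeper$yogurtbook
  rot[11] = eeper$yogurtbookk
  rot[12] = eper$yogurtbookke
  rot[13] = per$yogurtbookkee
  rot[14] = er$yogurtbookkeep
  rot[15] = r$yogurtbookkeepe
  rot[16] = $yogurtbookkeeper
Sorted (with $ < everything):
  sorted[0] = $yogurtbookkeeper
  sorted[1] = bookkeeper$yogurt
  sorted[2] = eeper$yogurtbookk
  sorted[3] = eper$yogurtbookke
  sorted[4] = er$yogurtbookkeep
  sorted[5] = gurtbookkeeper$yo
  sorted[6] = keeper$yogurtbook
  sorted[7] = kkeeper$yogurtboo
  sorted[8] = ogurtbookkeeper$y
  sorted[9] = okkeeper$yogurtbo
  sorted[10] = ookkeeper$yogurtb
  sorted[11] = per$yogurtbookkee
  sorted[12] = r$yogurtbookkeepe
  sorted[13] = rtbookkeeper$yogu
  sorted[14] = tbookkeeper$yogur
  sorted[15] = urtbookkeeper$yog
  sorted[16] = yogurtbookkeeper$
sorted[8] = ogurtbookkeeper$y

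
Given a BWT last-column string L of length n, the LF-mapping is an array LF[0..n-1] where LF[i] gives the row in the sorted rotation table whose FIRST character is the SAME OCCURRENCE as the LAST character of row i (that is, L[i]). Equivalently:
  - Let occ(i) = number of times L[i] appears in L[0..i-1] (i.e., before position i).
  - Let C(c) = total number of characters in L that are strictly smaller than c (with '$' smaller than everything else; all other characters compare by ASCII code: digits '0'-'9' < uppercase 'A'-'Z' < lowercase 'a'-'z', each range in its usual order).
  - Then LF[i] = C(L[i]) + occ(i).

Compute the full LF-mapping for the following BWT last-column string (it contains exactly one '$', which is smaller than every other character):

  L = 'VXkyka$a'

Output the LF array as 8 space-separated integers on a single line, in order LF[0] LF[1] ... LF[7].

Char counts: '$':1, 'V':1, 'X':1, 'a':2, 'k':2, 'y':1
C (first-col start): C('$')=0, C('V')=1, C('X')=2, C('a')=3, C('k')=5, C('y')=7
L[0]='V': occ=0, LF[0]=C('V')+0=1+0=1
L[1]='X': occ=0, LF[1]=C('X')+0=2+0=2
L[2]='k': occ=0, LF[2]=C('k')+0=5+0=5
L[3]='y': occ=0, LF[3]=C('y')+0=7+0=7
L[4]='k': occ=1, LF[4]=C('k')+1=5+1=6
L[5]='a': occ=0, LF[5]=C('a')+0=3+0=3
L[6]='$': occ=0, LF[6]=C('$')+0=0+0=0
L[7]='a': occ=1, LF[7]=C('a')+1=3+1=4

Answer: 1 2 5 7 6 3 0 4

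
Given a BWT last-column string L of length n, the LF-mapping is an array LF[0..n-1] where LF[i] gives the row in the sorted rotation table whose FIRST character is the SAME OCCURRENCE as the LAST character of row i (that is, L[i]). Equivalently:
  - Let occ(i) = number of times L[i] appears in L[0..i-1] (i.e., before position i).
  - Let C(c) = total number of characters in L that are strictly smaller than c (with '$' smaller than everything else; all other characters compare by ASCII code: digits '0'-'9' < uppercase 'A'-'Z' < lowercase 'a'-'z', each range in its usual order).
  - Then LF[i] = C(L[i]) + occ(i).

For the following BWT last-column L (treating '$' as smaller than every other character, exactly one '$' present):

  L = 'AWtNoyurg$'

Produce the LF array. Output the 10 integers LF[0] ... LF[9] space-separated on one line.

Char counts: '$':1, 'A':1, 'N':1, 'W':1, 'g':1, 'o':1, 'r':1, 't':1, 'u':1, 'y':1
C (first-col start): C('$')=0, C('A')=1, C('N')=2, C('W')=3, C('g')=4, C('o')=5, C('r')=6, C('t')=7, C('u')=8, C('y')=9
L[0]='A': occ=0, LF[0]=C('A')+0=1+0=1
L[1]='W': occ=0, LF[1]=C('W')+0=3+0=3
L[2]='t': occ=0, LF[2]=C('t')+0=7+0=7
L[3]='N': occ=0, LF[3]=C('N')+0=2+0=2
L[4]='o': occ=0, LF[4]=C('o')+0=5+0=5
L[5]='y': occ=0, LF[5]=C('y')+0=9+0=9
L[6]='u': occ=0, LF[6]=C('u')+0=8+0=8
L[7]='r': occ=0, LF[7]=C('r')+0=6+0=6
L[8]='g': occ=0, LF[8]=C('g')+0=4+0=4
L[9]='$': occ=0, LF[9]=C('$')+0=0+0=0

Answer: 1 3 7 2 5 9 8 6 4 0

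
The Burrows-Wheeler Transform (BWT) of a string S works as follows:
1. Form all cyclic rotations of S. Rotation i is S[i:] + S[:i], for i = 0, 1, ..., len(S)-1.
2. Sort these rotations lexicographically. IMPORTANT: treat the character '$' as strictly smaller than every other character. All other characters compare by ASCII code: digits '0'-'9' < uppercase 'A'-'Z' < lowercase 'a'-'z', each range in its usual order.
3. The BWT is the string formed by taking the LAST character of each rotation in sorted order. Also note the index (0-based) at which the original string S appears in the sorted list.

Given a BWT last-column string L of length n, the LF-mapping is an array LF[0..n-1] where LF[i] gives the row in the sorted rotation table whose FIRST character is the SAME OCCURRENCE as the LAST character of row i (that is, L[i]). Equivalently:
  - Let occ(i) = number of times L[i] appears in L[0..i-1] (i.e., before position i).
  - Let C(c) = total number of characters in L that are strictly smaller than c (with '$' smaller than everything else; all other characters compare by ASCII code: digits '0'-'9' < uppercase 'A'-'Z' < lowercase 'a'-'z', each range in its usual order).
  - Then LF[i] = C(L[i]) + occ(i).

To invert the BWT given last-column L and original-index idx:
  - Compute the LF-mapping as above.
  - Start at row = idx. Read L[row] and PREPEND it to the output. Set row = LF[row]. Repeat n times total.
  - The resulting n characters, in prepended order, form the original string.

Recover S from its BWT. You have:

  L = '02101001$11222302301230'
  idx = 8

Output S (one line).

LF mapping: 1 14 8 2 9 3 4 10 0 11 12 15 16 17 20 5 18 21 6 13 19 22 7
Walk LF starting at row 8, prepending L[row]:
  step 1: row=8, L[8]='$', prepend. Next row=LF[8]=0
  step 2: row=0, L[0]='0', prepend. Next row=LF[0]=1
  step 3: row=1, L[1]='2', prepend. Next row=LF[1]=14
  step 4: row=14, L[14]='3', prepend. Next row=LF[14]=20
  step 5: row=20, L[20]='2', prepend. Next row=LF[20]=19
  step 6: row=19, L[19]='1', prepend. Next row=LF[19]=13
  step 7: row=13, L[13]='2', prepend. Next row=LF[13]=17
  step 8: row=17, L[17]='3', prepend. Next row=LF[17]=21
  step 9: row=21, L[21]='3', prepend. Next row=LF[21]=22
  step 10: row=22, L[22]='0', prepend. Next row=LF[22]=7
  step 11: row=7, L[7]='1', prepend. Next row=LF[7]=10
  step 12: row=10, L[10]='1', prepend. Next row=LF[10]=12
  step 13: row=12, L[12]='2', prepend. Next row=LF[12]=16
  step 14: row=16, L[16]='2', prepend. Next row=LF[16]=18
  step 15: row=18, L[18]='0', prepend. Next row=LF[18]=6
  step 16: row=6, L[6]='0', prepend. Next row=LF[6]=4
  step 17: row=4, L[4]='1', prepend. Next row=LF[4]=9
  step 18: row=9, L[9]='1', prepend. Next row=LF[9]=11
  step 19: row=11, L[11]='2', prepend. Next row=LF[11]=15
  step 20: row=15, L[15]='0', prepend. Next row=LF[15]=5
  step 21: row=5, L[5]='0', prepend. Next row=LF[5]=3
  step 22: row=3, L[3]='0', prepend. Next row=LF[3]=2
  step 23: row=2, L[2]='1', prepend. Next row=LF[2]=8
Reversed output: 1000211002211033212320$

Answer: 1000211002211033212320$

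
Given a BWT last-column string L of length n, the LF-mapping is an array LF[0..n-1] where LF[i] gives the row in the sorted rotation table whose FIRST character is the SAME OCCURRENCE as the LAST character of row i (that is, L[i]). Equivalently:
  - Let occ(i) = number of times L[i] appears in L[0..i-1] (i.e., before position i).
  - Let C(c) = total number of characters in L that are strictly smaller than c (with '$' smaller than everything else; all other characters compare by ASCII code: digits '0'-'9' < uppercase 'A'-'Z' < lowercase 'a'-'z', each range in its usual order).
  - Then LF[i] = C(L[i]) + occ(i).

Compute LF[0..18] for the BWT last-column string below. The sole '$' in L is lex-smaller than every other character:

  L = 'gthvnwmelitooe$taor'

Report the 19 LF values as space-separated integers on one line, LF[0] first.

Answer: 4 14 5 17 9 18 8 2 7 6 15 10 11 3 0 16 1 12 13

Derivation:
Char counts: '$':1, 'a':1, 'e':2, 'g':1, 'h':1, 'i':1, 'l':1, 'm':1, 'n':1, 'o':3, 'r':1, 't':3, 'v':1, 'w':1
C (first-col start): C('$')=0, C('a')=1, C('e')=2, C('g')=4, C('h')=5, C('i')=6, C('l')=7, C('m')=8, C('n')=9, C('o')=10, C('r')=13, C('t')=14, C('v')=17, C('w')=18
L[0]='g': occ=0, LF[0]=C('g')+0=4+0=4
L[1]='t': occ=0, LF[1]=C('t')+0=14+0=14
L[2]='h': occ=0, LF[2]=C('h')+0=5+0=5
L[3]='v': occ=0, LF[3]=C('v')+0=17+0=17
L[4]='n': occ=0, LF[4]=C('n')+0=9+0=9
L[5]='w': occ=0, LF[5]=C('w')+0=18+0=18
L[6]='m': occ=0, LF[6]=C('m')+0=8+0=8
L[7]='e': occ=0, LF[7]=C('e')+0=2+0=2
L[8]='l': occ=0, LF[8]=C('l')+0=7+0=7
L[9]='i': occ=0, LF[9]=C('i')+0=6+0=6
L[10]='t': occ=1, LF[10]=C('t')+1=14+1=15
L[11]='o': occ=0, LF[11]=C('o')+0=10+0=10
L[12]='o': occ=1, LF[12]=C('o')+1=10+1=11
L[13]='e': occ=1, LF[13]=C('e')+1=2+1=3
L[14]='$': occ=0, LF[14]=C('$')+0=0+0=0
L[15]='t': occ=2, LF[15]=C('t')+2=14+2=16
L[16]='a': occ=0, LF[16]=C('a')+0=1+0=1
L[17]='o': occ=2, LF[17]=C('o')+2=10+2=12
L[18]='r': occ=0, LF[18]=C('r')+0=13+0=13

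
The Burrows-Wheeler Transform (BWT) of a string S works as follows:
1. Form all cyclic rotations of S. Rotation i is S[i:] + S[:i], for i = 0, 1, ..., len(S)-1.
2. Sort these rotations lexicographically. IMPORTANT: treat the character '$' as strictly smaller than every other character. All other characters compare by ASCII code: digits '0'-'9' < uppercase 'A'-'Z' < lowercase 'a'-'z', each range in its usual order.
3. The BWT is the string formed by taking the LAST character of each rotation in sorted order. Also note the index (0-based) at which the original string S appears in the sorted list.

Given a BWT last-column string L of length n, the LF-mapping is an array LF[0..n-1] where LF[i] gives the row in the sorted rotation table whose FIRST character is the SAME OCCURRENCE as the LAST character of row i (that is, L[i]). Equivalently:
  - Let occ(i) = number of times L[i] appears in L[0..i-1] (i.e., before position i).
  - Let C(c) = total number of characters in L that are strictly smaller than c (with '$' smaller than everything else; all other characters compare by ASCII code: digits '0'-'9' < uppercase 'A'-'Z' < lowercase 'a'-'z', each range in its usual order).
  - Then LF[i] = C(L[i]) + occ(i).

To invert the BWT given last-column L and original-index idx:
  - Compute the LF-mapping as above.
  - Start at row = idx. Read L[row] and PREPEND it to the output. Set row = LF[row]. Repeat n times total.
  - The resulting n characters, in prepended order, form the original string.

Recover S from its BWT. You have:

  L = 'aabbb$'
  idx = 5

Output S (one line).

LF mapping: 1 2 3 4 5 0
Walk LF starting at row 5, prepending L[row]:
  step 1: row=5, L[5]='$', prepend. Next row=LF[5]=0
  step 2: row=0, L[0]='a', prepend. Next row=LF[0]=1
  step 3: row=1, L[1]='a', prepend. Next row=LF[1]=2
  step 4: row=2, L[2]='b', prepend. Next row=LF[2]=3
  step 5: row=3, L[3]='b', prepend. Next row=LF[3]=4
  step 6: row=4, L[4]='b', prepend. Next row=LF[4]=5
Reversed output: bbbaa$

Answer: bbbaa$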